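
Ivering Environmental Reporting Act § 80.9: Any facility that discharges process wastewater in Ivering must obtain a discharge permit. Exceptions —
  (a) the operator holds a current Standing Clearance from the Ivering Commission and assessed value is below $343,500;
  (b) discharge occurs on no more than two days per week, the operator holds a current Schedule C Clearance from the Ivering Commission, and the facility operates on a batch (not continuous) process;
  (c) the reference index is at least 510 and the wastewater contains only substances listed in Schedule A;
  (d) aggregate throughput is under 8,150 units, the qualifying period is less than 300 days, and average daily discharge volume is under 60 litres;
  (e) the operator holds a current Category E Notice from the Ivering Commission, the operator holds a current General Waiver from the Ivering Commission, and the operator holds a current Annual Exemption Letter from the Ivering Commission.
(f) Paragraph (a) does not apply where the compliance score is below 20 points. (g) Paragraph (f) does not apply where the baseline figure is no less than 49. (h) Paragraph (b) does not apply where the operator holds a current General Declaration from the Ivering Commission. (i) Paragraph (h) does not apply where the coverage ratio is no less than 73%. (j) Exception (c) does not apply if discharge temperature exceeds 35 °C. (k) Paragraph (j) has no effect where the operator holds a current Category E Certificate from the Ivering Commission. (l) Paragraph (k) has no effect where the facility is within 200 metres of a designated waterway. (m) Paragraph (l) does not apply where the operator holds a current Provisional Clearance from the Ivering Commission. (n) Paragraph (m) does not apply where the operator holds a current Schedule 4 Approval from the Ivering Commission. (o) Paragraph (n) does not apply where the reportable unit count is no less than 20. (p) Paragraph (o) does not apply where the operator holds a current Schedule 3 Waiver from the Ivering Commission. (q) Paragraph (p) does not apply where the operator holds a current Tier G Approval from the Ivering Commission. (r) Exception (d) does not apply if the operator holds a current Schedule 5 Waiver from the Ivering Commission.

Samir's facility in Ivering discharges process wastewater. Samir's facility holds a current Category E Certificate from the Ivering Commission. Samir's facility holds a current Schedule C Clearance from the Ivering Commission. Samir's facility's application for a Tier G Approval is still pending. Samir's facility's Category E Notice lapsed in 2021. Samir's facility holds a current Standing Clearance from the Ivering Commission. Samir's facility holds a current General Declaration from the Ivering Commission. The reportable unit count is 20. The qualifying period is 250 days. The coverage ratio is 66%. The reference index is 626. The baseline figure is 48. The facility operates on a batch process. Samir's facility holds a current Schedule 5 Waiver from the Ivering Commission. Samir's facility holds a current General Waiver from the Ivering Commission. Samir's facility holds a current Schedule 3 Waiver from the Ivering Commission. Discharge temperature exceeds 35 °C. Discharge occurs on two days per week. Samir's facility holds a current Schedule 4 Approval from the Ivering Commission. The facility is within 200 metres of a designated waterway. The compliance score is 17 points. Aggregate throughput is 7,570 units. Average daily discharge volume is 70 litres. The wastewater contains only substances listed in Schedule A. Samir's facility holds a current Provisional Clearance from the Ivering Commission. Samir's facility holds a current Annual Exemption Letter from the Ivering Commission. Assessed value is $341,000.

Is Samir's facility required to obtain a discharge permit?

Exception (a) is satisfied on its face — a current Standing Clearance is held; assessed value is $341,000, below the $343,500 limit. But applying paragraphs (f)–(g): (f) is triggered — the compliance score is 17 points, below the 20 points limit. (g) is not engaged (the baseline figure is 48, short of 49), so (f) stands. (a) is therefore removed.
Exception (b): discharge occurs on no more than two days per week; a current Schedule C Clearance is held; the facility operates on a batch process — every condition holds. But: (h) operates against (b): a current General Declaration is held. (i) is not triggered (the coverage ratio is 66%, short of 73%), so (h) stands. Exception (b) does not apply.
All of (c)'s requirements are met (the reference index is 626, meeting the 510 threshold; the wastewater is Schedule-A-only). But applying paragraphs (j)–(q): (j) is engaged — discharge temperature exceeds 35 °C. (k) is engaged (a current Category E Certificate is held), but is overridden by (l): (l) is triggered — the facility is within 200 m of a designated waterway. (m) would limit (l) — a current Provisional Clearance is held — but (n) sets (m) aside: (n) operates against (m): a current Schedule 4 Approval is held. (o) would limit (n) — the reportable unit count is 20, meeting the 20 threshold — but (p) sets (o) aside: (p) is engaged — a current Schedule 3 Waiver is held. (q), which would lift (p), is not triggered — there is no Tier G Approval in force. So (c) is unavailable.
Exception (d) requires that average daily discharge volume is under 60 litres; but average daily discharge volume is 70 litres, not under 60 litres, so (d) is unavailable.
Exception (e) does not apply: the Category E Notice is not current.
No exception displaces § 80.9.

Yes — Samir's facility must obtain a discharge permit.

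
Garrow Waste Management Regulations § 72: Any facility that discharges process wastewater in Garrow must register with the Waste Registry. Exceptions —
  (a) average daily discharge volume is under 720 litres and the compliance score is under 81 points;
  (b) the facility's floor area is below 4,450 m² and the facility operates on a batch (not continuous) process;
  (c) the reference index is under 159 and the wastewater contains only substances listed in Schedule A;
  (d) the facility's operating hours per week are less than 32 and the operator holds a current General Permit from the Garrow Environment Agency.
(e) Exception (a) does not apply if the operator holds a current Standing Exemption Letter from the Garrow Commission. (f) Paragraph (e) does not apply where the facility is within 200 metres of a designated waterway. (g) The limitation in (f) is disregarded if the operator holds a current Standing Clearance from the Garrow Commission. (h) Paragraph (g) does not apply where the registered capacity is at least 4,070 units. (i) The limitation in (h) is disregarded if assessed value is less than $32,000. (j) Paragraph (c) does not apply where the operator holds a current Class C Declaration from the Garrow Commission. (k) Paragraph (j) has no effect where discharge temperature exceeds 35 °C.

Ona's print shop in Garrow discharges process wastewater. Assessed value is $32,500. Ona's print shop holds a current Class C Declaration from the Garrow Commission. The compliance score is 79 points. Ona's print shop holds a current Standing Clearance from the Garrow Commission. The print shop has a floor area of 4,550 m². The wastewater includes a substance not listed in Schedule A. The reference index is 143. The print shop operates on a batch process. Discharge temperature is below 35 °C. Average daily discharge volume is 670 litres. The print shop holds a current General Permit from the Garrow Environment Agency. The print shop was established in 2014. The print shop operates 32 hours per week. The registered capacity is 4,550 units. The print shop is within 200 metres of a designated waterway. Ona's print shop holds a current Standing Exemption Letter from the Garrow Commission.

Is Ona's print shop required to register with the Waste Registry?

No — exception (a) applies; Ona's print shop is not required to register with the Waste Registry.

Exception (a)'s conditions are all satisfied: average daily discharge volume is 670 litres, under the 720 litres limit; the compliance score is 79 points, under the 81 points limit. Considering the limiting provisions: (e) would limit (a) — a current Standing Exemption Letter is held — but (f) sets (e) aside: (f) operates against (e): the print shop is within 200 m of a designated waterway. (g) is triggered (a current Standing Clearance is held), but is overridden by (h): (h) operates against (g): the registered capacity is 4,550 units, meeting the 4,070 units threshold. (i) is not engaged (assessed value is $32,500, not less than $32,000), so (h) stands. (a) remains available.
Exception (b) requires that the facility's floor area is below 4,450 m²; but the facility's floor area is 4,550 m², not below 4,450 m², so (b) is unavailable.
Exception (c) fails — the wastewater includes a non-Schedule-A substance.
Exception (d) does not apply: the facility's operating hours per week are 32, not less than 32.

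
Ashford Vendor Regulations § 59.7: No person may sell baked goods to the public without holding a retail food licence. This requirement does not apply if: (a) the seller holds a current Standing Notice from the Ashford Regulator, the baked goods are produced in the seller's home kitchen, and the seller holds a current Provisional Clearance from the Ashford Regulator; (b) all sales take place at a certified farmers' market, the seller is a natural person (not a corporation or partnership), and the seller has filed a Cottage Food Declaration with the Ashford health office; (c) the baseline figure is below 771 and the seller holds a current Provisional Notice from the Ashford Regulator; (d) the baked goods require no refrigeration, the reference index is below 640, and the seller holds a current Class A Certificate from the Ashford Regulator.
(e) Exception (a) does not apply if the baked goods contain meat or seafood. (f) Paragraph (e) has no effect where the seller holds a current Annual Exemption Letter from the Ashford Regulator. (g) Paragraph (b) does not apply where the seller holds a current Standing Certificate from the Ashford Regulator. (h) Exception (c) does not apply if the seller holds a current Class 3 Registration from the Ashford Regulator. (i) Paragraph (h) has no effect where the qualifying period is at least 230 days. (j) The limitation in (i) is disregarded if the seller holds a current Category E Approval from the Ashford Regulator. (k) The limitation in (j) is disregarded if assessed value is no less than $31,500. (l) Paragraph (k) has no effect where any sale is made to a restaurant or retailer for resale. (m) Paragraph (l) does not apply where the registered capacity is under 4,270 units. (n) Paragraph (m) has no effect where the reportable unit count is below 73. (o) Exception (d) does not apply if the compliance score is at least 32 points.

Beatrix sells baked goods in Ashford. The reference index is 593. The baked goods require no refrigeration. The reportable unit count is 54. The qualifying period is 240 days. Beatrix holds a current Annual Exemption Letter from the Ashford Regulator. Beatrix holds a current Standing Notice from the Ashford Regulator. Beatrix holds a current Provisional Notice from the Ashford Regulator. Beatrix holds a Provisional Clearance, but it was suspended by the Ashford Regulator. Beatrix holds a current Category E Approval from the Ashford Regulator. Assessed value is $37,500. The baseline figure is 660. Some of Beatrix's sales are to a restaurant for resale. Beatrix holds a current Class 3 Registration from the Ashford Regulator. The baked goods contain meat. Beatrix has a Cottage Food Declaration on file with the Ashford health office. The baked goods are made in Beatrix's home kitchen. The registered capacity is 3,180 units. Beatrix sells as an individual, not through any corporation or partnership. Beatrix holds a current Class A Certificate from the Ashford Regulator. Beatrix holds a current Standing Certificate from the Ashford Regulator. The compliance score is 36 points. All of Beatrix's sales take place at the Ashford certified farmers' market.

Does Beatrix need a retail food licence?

Yes — Beatrix must hold a retail food licence.

Exception (a) fails — there is no Provisional Clearance in force.
Exception (b)'s conditions are all satisfied: all sales are at a certified farmers' market; the seller is a natural person; a Cottage Food Declaration is on file. But: (g) operates — a current Standing Certificate is held. So (b) is unavailable.
Exception (c)'s conditions are all satisfied: the baseline figure is 660, below the 771 limit; a current Provisional Notice is held. But applying paragraphs (h)–(n): (h) operates against (c): a current Class 3 Registration is held. (i) would limit (h) — the qualifying period is 240 days, meeting the 230 days threshold — but (j) sets (i) aside: (j) applies — a current Category E Approval is held. (k) would limit (j) — assessed value is $37,500, meeting the $31,500 threshold — but (l) sets (k) aside: (l) operates against (k): some sales are to a restaurant for resale. (m) would limit (l) — the registered capacity is 3,180 units, under the 4,270 units limit — but (n) sets (m) aside: (n) is triggered — the reportable unit count is 54, below the 73 limit. (c) is therefore removed.
All of (d)'s requirements are met (the baked goods are shelf-stable; the reference index is 593, below the 640 limit; a current Class A Certificate is held). However, paragraph (o) must be considered: (o) operates against (d): the compliance score is 36 points, meeting the 32 points threshold. (d) is therefore removed.
Every exception is unavailable, so the rule governs.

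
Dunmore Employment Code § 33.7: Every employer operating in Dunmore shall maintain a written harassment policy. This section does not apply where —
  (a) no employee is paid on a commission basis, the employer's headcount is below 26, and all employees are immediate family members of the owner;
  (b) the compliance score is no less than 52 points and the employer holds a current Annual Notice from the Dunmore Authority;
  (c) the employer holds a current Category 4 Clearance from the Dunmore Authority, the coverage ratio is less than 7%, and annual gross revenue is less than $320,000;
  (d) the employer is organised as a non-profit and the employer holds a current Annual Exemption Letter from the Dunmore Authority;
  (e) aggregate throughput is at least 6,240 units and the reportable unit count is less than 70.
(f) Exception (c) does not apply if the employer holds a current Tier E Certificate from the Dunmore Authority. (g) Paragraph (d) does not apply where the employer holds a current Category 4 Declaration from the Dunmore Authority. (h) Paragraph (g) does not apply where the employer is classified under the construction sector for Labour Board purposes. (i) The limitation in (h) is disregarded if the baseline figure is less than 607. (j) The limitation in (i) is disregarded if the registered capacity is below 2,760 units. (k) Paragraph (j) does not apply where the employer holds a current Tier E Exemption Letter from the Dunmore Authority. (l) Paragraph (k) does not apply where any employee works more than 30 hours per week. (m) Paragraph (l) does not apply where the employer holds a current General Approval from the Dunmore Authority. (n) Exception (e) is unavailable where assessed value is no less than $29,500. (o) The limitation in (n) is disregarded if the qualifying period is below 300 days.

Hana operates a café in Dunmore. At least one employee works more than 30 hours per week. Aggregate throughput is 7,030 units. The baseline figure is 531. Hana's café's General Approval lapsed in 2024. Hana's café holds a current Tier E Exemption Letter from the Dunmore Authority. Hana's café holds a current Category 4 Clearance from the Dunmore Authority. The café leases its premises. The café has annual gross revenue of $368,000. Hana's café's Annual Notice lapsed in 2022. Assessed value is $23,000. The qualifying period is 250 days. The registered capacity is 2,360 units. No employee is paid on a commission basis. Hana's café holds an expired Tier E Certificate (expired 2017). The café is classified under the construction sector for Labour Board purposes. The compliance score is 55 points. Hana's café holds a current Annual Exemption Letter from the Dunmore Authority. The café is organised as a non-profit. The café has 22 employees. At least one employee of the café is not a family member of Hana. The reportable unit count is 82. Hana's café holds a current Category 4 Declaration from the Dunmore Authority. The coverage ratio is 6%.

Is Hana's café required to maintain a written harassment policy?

Exception (a) does not apply: at least one employee is not a family member.
Exception (b) requires that the employer holds a current Annual Notice from the Dunmore Authority; but there is no Annual Notice in force, so (b) is unavailable.
Exception (c) requires that annual gross revenue is less than $320,000; but annual gross revenue is $368,000, not less than $320,000, so (c) is unavailable.
Exception (d): the employer is a non-profit; a current Annual Exemption Letter is held — every condition holds. As to paragraphs (g)–(m): (g) would limit (d) — a current Category 4 Declaration is held — but (h) sets (g) aside: (h) operates against (g): the café is classified under the construction sector. (i) is triggered (the baseline figure is 531, less than the 607 limit), but is set aside by (j): (j) operates against (i): the registered capacity is 2,360 units, below the 2,760 units limit. (k) would limit (j) — a current Tier E Exemption Letter is held — but (l) sets (k) aside: (l) is triggered — at least one employee exceeds 30 hours/week. (m) is not triggered (the General Approval is not current), so (l) stands. So (d) applies.
Exception (e) fails — the reportable unit count is 82, not less than 70.

No — exception (d) applies; Hana's café is not required to maintain a written harassment policy.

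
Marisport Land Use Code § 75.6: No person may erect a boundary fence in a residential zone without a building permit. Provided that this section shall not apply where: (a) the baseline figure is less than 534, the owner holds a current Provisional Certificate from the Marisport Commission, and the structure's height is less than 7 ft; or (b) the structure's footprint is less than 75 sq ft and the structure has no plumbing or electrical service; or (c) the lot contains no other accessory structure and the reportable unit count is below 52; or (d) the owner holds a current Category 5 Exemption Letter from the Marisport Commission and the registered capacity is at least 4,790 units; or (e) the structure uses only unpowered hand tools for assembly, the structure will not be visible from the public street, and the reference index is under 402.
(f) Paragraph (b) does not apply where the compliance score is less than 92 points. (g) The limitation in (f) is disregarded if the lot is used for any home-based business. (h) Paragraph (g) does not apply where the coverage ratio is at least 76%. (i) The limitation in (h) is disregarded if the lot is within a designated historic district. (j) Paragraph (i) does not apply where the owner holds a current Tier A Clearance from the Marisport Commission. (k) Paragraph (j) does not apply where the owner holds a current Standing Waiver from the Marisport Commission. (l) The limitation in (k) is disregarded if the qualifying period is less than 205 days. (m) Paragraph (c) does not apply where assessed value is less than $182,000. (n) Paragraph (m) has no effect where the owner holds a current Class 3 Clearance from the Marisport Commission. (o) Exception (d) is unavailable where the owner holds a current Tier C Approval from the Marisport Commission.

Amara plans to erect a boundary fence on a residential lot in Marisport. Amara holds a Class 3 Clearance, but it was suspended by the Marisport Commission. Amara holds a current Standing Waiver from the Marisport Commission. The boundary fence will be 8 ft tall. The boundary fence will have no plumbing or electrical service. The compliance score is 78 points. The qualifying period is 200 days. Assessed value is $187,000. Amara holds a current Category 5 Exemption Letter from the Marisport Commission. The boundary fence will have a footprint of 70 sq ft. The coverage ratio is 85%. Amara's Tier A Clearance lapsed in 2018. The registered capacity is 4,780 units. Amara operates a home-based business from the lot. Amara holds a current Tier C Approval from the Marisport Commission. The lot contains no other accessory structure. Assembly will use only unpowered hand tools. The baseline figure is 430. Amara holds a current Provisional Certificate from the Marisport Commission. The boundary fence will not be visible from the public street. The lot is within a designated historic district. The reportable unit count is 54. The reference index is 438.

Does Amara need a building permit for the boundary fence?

Exception (a) fails — the structure's height is 8 ft, not less than 7 ft.
Exception (b)'s conditions are all satisfied: the structure's footprint is 70 sq ft, less than the 75 sq ft limit; there is no plumbing or electrical service. As to paragraphs (f)–(l): (f) is engaged (the compliance score is 78 points, less than the 92 points limit), but is set aside by (g): (g) operates against (f): a home-based business operates on the lot. (h) applies (the coverage ratio is 85%, meeting the 76% threshold), but is displaced by (i): (i) operates against (h): the lot is in a historic district. (j), which would lift (i), is inapplicable — there is no Tier A Clearance in force. Exception (b) stands.
Exception (c) requires that the reportable unit count is below 52; but the reportable unit count is 54, not below 52, so (c) is unavailable.
Exception (d) fails — the registered capacity is 4,780 units, short of 4,790 units.
Exception (e) fails — the reference index is 438, not under 402.

No — exception (b) applies; Amara does not need a building permit.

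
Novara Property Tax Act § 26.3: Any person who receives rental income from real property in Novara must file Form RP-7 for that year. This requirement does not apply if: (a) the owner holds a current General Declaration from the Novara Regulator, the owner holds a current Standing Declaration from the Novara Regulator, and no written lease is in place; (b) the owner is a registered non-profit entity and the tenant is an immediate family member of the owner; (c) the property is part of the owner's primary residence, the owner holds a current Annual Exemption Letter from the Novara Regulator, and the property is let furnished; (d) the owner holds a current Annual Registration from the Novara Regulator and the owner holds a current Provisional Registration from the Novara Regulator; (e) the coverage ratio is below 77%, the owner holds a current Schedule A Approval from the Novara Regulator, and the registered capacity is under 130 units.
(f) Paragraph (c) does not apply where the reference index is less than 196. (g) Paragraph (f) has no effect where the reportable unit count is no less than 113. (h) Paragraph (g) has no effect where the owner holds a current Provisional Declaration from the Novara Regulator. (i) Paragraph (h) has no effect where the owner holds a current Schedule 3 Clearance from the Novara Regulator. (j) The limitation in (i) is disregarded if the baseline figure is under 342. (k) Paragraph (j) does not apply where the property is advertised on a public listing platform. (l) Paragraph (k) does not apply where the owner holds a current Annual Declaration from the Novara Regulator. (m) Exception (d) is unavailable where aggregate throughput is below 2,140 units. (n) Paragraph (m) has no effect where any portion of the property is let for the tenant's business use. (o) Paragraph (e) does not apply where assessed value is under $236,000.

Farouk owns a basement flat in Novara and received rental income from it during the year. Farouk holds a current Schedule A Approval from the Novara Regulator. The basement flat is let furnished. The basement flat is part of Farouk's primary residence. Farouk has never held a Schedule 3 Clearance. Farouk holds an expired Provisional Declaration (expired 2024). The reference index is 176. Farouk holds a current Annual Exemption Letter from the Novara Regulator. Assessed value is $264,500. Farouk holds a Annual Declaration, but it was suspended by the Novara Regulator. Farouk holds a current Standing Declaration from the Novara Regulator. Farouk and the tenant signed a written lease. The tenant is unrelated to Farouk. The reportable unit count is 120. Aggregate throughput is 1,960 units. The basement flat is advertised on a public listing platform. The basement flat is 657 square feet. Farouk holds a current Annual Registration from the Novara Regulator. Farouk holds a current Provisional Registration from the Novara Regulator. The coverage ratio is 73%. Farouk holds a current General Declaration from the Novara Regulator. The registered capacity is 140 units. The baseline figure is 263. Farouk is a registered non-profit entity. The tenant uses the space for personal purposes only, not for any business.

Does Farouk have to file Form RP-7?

Exception (a) does not apply: a written lease is in place.
Exception (b) does not apply: the tenant is unrelated to the owner.
Exception (c): the basement flat is part of the primary residence; a current Annual Exemption Letter is held; the property is let furnished — every condition holds. Considering the limiting provisions: (f) would limit (c) — the reference index is 176, less than the 196 limit — but (g) sets (f) aside: (g) applies — the reportable unit count is 120, meeting the 113 threshold. (h), which would lift (g), is not triggered — no current Provisional Declaration is held. So (c) applies.
All of (d)'s requirements are met (a current Annual Registration is held; a current Provisional Registration is held). But applying paragraphs (m)–(n): (m) operates against (d): aggregate throughput is 1,960 units, below the 2,140 units limit. (n), which would lift (m), does not operate here — the space is used for personal purposes only. So (d) is unavailable.
Exception (e) does not apply: the registered capacity is 140 units, not under 130 units.

No — exception (c) applies; Farouk is not required to file Form RP-7.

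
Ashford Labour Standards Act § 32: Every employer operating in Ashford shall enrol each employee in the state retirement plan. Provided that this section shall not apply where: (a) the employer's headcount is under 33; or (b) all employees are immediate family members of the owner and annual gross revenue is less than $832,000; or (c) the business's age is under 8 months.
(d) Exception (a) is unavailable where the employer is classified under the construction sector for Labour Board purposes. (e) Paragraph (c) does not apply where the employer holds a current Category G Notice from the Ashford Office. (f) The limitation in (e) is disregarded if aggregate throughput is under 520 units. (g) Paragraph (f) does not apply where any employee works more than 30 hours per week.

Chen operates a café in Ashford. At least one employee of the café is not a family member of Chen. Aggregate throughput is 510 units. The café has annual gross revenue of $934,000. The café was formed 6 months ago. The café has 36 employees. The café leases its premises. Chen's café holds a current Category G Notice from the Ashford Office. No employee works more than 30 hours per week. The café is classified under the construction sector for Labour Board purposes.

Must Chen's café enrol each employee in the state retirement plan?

Exception (a) requires that the employer's headcount is under 33; but the employer's headcount is 36, not under 33, so (a) is unavailable.
Exception (b) does not apply: at least one employee is not a family member.
Exception (c)'s conditions are all satisfied: the business's age is 6 months, under the 8 months limit. Considering the limiting provisions: (e) would limit (c) — a current Category G Notice is held — but (f) sets (e) aside: (f) operates against (e): aggregate throughput is 510 units, under the 520 units limit. (g) is not engaged (no employee exceeds 30 hours/week), so (f) stands. (c) remains available.

No — exception (c) applies; Chen's café is not required to enrol each employee in the state retirement plan.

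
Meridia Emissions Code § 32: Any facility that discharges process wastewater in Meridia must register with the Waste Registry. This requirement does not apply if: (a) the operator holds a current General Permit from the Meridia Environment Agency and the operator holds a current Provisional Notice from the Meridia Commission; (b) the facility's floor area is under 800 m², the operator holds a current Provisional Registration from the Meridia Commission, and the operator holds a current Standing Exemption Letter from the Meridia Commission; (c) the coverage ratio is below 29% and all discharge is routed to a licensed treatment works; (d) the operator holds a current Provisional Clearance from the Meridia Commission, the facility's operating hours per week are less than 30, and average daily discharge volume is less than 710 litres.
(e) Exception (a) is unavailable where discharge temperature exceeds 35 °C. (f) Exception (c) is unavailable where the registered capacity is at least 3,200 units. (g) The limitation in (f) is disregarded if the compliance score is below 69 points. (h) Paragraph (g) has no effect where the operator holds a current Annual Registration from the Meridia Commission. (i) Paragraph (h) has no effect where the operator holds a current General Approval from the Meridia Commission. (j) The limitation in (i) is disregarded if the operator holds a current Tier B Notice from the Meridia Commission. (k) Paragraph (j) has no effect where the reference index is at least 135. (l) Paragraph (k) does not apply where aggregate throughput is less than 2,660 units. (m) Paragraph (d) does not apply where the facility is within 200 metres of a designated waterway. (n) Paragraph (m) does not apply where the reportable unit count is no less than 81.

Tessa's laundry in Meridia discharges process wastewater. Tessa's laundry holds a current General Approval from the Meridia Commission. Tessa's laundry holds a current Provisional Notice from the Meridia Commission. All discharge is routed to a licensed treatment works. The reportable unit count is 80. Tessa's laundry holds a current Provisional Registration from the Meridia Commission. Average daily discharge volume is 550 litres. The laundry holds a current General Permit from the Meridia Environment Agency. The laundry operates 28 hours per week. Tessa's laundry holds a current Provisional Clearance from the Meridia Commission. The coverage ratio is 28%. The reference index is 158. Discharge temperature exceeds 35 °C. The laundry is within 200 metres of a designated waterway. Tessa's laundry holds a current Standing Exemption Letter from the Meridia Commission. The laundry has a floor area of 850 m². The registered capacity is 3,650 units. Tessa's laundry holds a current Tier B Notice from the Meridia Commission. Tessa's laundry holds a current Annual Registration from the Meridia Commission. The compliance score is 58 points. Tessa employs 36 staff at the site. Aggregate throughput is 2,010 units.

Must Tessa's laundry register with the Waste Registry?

Exception (a)'s conditions are all satisfied: a current General Permit is held; a current Provisional Notice is held. But: (e) operates against (a): discharge temperature exceeds 35 °C. So (a) is unavailable.
Exception (b) requires that the facility's floor area is under 800 m²; but the facility's floor area is 850 m², not under 800 m², so (b) is unavailable.
Exception (c)'s conditions are all satisfied: the coverage ratio is 28%, below the 29% limit; discharge is routed to a licensed treatment works. But: (f) applies — the registered capacity is 3,650 units, meeting the 3,200 units threshold. (g) would limit (f) — the compliance score is 58 points, below the 69 points limit — but (h) sets (g) aside: (h) is triggered — a current Annual Registration is held. (i) applies (a current General Approval is held), but is set aside by (j): (j) operates against (i): a current Tier B Notice is held. (k) operates (the reference index is 158, meeting the 135 threshold), but is displaced by (l): (l) applies — aggregate throughput is 2,010 units, less than the 2,660 units limit. Exception (c) does not apply.
Exception (d) is satisfied on its face — a current Provisional Clearance is held; the facility's operating hours per week are 28, less than the 30 limit; average daily discharge volume is 550 litres, less than the 710 litres limit. But: (m) is triggered — the laundry is within 200 m of a designated waterway. (n) does not operate here (the reportable unit count is 80, short of 81), so (m) stands. So (d) is unavailable.
No exception is made out. Tessa's laundry falls within the general rule.

Yes — Tessa's laundry must register with the Waste Registry.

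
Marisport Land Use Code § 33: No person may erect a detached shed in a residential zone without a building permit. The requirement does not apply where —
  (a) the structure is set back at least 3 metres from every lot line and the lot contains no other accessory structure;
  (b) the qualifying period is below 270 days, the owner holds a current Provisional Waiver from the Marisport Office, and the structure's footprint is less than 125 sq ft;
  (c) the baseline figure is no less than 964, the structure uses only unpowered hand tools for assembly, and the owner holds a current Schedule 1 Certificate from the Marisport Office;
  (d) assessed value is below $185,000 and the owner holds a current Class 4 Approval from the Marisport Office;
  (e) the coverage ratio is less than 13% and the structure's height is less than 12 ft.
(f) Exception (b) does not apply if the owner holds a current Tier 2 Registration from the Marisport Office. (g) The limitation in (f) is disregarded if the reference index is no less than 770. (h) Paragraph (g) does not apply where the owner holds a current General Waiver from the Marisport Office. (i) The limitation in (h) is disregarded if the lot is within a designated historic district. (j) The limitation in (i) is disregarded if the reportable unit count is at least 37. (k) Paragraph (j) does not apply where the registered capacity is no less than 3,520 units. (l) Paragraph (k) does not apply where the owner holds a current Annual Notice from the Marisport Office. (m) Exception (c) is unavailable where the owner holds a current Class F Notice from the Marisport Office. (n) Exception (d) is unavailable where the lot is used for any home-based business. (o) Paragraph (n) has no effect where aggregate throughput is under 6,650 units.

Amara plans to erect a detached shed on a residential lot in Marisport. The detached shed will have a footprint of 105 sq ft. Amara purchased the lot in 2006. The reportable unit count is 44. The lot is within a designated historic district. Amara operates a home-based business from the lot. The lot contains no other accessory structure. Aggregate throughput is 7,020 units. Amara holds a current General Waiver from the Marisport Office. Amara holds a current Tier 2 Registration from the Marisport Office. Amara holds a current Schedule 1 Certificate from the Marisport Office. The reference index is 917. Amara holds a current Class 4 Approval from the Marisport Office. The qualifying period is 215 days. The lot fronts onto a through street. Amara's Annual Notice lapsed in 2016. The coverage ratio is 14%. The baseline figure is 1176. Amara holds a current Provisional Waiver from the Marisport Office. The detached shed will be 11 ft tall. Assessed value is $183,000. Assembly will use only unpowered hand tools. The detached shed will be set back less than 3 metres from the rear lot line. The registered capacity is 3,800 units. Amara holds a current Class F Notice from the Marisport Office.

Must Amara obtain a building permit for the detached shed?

Exception (a) fails — the rear setback is under 3 m.
Exception (b) is satisfied on its face — the qualifying period is 215 days, below the 270 days limit; a current Provisional Waiver is held; the structure's footprint is 105 sq ft, less than the 125 sq ft limit. As to paragraphs (f)–(l): (f) applies (a current Tier 2 Registration is held), but yields to (g): (g) operates against (f): the reference index is 917, meeting the 770 threshold. (h) would limit (g) — a current General Waiver is held — but (i) sets (h) aside: (i) operates against (h): the lot is in a historic district. (j) would limit (i) — the reportable unit count is 44, meeting the 37 threshold — but (k) sets (j) aside: (k) operates against (j): the registered capacity is 3,800 units, meeting the 3,520 units threshold. (l), which would lift (k), does not operate here — the Annual Notice is not current. (b) remains available.
Exception (c): the baseline figure is 1,176, meeting the 964 threshold; assembly uses only hand tools; a current Schedule 1 Certificate is held — every condition holds. But applying paragraph (m): (m) applies — a current Class F Notice is held. So (c) is unavailable.
Exception (d): assessed value is $183,000, below the $185,000 limit; a current Class 4 Approval is held — every condition holds. However, paragraphs (n)–(o) must be considered: (n) applies — a home-based business operates on the lot. (o), which would lift (n), is not engaged — aggregate throughput is 7,020 units, not under 6,650 units. Exception (d) does not apply.
Exception (e) fails — the coverage ratio is 14%, not less than 13%.

No — exception (b) applies; Amara does not need a building permit.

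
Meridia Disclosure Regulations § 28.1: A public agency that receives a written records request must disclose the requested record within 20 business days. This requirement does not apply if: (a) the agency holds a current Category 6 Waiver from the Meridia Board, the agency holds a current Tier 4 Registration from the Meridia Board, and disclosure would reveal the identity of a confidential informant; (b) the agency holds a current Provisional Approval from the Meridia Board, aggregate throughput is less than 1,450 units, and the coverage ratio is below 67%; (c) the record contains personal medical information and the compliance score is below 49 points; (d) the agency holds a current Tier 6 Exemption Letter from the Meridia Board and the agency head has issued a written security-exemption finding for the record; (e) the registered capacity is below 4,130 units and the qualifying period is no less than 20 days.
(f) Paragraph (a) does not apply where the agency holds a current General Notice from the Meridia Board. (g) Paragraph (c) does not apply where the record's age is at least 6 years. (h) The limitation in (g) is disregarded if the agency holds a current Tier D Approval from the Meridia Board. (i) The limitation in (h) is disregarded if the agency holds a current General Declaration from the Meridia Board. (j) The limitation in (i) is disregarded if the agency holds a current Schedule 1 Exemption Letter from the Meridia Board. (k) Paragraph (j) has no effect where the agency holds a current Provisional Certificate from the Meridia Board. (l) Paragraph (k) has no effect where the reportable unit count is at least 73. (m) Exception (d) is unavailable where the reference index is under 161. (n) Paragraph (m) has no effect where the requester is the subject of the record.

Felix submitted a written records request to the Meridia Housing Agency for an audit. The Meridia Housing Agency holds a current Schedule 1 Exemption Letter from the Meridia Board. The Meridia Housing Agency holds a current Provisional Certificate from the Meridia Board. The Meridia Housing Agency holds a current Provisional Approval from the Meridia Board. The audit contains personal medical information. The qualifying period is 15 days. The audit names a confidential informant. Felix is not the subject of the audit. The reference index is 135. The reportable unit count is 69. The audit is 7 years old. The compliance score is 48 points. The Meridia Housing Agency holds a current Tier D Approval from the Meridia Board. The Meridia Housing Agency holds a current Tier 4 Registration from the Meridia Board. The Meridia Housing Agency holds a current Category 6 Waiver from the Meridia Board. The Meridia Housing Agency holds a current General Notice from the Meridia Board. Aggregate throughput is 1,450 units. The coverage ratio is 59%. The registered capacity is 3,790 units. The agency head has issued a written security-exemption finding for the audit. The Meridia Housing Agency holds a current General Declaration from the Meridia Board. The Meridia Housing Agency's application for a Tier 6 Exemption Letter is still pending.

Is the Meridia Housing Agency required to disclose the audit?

Yes — the Meridia Housing Agency must disclose the audit.

Exception (a) is satisfied on its face — a current Category 6 Waiver is held; a current Tier 4 Registration is held; the audit names a confidential informant. However, paragraph (f) must be considered: (f) operates against (a): a current General Notice is held. (a) is therefore removed.
Exception (b) does not apply: aggregate throughput is 1,450 units, not less than 1,450 units.
Exception (c) is satisfied on its face — the audit contains personal medical information; the compliance score is 48 points, below the 49 points limit. However, paragraphs (g)–(l) must be considered: (g) operates against (c): the record's age is 7 years, meeting the 6 years threshold. (h) would limit (g) — a current Tier D Approval is held — but (i) sets (h) aside: (i) is engaged — a current General Declaration is held. (j) would limit (i) — a current Schedule 1 Exemption Letter is held — but (k) sets (j) aside: (k) operates against (j): a current Provisional Certificate is held. (l), which would lift (k), is inapplicable — the reportable unit count is 69, short of 73. Exception (c) does not apply.
Exception (d) does not apply: the Tier 6 Exemption Letter is not current.
Exception (e) requires that the qualifying period is no less than 20 days; but the qualifying period is 15 days, short of 20 days, so (e) is unavailable.
Every exception is unavailable, so the rule governs.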